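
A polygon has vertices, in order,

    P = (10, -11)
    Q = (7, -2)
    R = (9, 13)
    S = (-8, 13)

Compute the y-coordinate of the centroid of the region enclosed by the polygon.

Apply the surveyor's formula. First the cross-terms c_i = x_i·y_{i+1} − x_{i+1}·y_i:
  57, 109, 221, -42  ⇒  2A = 345, A = 172.5.
Then Σ (y_i + y_{i+1})·c_i = 6120, so ȳ = 6120 / (6·172.5) = 136/23.

136/23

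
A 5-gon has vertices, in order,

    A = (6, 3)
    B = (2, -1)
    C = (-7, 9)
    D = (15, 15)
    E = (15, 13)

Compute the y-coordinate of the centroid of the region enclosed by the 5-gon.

883/114

Apply Gauss's area formula. First the cross-terms c_i = x_i·y_{i+1} − x_{i+1}·y_i:
  -12, 11, -240, -30, -33  ⇒  2A = -304, A = -152.
Then Σ (y_i + y_{i+1})·c_i = -7064, so ȳ = -7064 / (6·(-152)) = 883/114.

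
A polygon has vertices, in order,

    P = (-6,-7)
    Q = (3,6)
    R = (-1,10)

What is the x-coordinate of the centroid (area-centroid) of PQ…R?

-4/3

Apply the surveyor's formula. First the cross-terms c_i = x_i·y_{i+1} − x_{i+1}·y_i:
  -15, 36, 67  ⇒  2A = 88, A = 44.
Then Σ (x_i + x_{i+1})·c_i = -352, so x̄ = -352 / (6·44) = -4/3.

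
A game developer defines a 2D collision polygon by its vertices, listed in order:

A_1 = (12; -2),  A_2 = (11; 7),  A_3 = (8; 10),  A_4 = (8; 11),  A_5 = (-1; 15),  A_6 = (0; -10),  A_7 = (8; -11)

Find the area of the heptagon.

Apply the shoelace formula: 2A = Σ (x_i·y_{i+1} − x_{i+1}·y_i), indices taken mod 7.
Cross-terms: 106, 54, 8, 131, 10, 80, 116  ⇒  Σ = 505
Area = |Σ|/2 = 252.5.

252.5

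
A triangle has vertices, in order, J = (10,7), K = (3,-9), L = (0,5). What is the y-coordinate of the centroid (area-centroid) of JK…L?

Apply Gauss's area formula. First the cross-terms c_i = x_i·y_{i+1} − x_{i+1}·y_i:
  -111, 15, -50  ⇒  2A = -146, A = -73.
Then Σ (y_i + y_{i+1})·c_i = -438, so ȳ = -438 / (6·(-73)) = 1.

1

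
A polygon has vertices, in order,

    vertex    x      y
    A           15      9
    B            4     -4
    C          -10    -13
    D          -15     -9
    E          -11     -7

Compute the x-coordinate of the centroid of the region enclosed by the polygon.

-407/281

Apply Gauss's area formula. First the cross-terms c_i = x_i·y_{i+1} − x_{i+1}·y_i:
  -96, -92, -105, 6, 6  ⇒  2A = -281, A = -140.5.
Then Σ (x_i + x_{i+1})·c_i = 1221, so x̄ = 1221 / (6·(-140.5)) = -407/281.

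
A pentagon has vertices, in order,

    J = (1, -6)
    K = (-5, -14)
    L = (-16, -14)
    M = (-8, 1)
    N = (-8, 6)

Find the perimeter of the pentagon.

58

|JK| = √((-6)² + (-8)²) = √100 = 10
|KL| = √((-11)² + (0)²) = √121 = 11
|LM| = √((8)² + (15)²) = √289 = 17
|MN| = √((0)² + (5)²) = √25 = 5
|NJ| = √((9)² + (-12)²) = √225 = 15
Perimeter = 10 + 11 + 17 + 5 + 15 = 58.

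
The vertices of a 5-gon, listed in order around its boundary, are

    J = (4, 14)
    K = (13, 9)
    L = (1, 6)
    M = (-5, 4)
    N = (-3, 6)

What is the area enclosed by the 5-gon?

63.5

Apply the shoelace (surveyor's) formula: 2A = Σ (x_i·y_{i+1} − x_{i+1}·y_i), indices taken mod 5.
Cross-terms: -146, 69, 34, -18, -66  ⇒  Σ = -127
Area = |Σ|/2 = 63.5.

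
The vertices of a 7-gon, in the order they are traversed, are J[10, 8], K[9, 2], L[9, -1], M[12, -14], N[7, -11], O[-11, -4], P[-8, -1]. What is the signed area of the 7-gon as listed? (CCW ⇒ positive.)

-225.5

Apply Gauss's area formula: 2A = Σ (x_i·y_{i+1} − x_{i+1}·y_i), indices taken mod 7.
Cross-terms: -52, -27, -114, -34, -149, -21, -54  ⇒  Σ = -451
Signed area = Σ/2 = -225.5 (negative ⇒ clockwise traversal).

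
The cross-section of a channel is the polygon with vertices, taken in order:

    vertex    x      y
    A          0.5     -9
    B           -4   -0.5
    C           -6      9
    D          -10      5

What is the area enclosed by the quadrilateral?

36.125

Apply Gauss's area formula: 2A = Σ (x_i·y_{i+1} − x_{i+1}·y_i), indices taken mod 4.
Σ = (-36.25) + (-39) + (60) + (87.5) = 72.25
Area = |Σ|/2 = 36.125.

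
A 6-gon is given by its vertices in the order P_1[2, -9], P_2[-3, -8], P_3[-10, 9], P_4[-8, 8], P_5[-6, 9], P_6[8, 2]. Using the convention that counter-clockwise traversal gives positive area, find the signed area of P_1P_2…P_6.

-171

Apply the shoelace formula: 2A = Σ (x_i·y_{i+1} − x_{i+1}·y_i), indices taken mod 6.
P_1→P_2: (2)(-8) − (-3)(-9) = -43
P_2→P_3: (-3)(9) − (-10)(-8) = -107
P_3→P_4: (-10)(8) − (-8)(9) = -8
P_4→P_5: (-8)(9) − (-6)(8) = -24
P_5→P_6: (-6)(2) − (8)(9) = -84
P_6→P_1: (8)(-9) − (2)(2) = -76
Σ = -342
Signed area = Σ/2 = -171 (negative ⇒ clockwise traversal).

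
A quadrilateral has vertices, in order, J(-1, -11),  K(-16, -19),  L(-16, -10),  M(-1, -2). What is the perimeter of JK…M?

52

|JK| = √((-15)² + (-8)²) = √289 = 17
|KL| = √((0)² + (9)²) = √81 = 9
|LM| = √((15)² + (8)²) = √289 = 17
|MJ| = √((0)² + (-9)²) = √81 = 9
Perimeter = 17 + 9 + 17 + 9 = 52.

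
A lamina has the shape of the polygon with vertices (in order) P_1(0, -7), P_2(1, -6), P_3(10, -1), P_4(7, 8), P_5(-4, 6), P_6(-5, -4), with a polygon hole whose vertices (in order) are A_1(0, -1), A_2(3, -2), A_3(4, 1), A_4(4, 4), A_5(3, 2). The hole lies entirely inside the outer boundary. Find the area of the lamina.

144.5

Outer boundary:
Apply the shoelace formula: 2A = Σ (x_i·y_{i+1} − x_{i+1}·y_i), indices taken mod 6.
Σ = (7) + (59) + (87) + (74) + (46) + (35) = 308
Area = |Σ|/2 = 154.
Hole:
Apply the shoelace (surveyor's) formula: 2A = Σ (x_i·y_{i+1} − x_{i+1}·y_i), indices taken mod 5.
Σ = (3) + (11) + (12) + (-4) + (-3) = 19
Area = |Σ|/2 = 9.5.
Net area = 154 − 9.5 = 144.5.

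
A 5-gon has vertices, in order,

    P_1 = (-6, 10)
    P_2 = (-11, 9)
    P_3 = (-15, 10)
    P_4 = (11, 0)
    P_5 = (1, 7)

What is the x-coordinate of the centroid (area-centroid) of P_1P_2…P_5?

Apply the shoelace formula. First the cross-terms c_i = x_i·y_{i+1} − x_{i+1}·y_i:
  56, 25, -110, 77, 52  ⇒  2A = 100, A = 50.
Then Σ (x_i + x_{i+1})·c_i = -498, so x̄ = -498 / (6·50) = -1.66.

-1.66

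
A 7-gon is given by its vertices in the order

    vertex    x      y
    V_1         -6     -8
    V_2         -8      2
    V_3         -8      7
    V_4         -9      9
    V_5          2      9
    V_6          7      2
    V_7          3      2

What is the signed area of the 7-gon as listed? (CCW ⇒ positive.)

Apply the shoelace formula: 2A = Σ (x_i·y_{i+1} − x_{i+1}·y_i), indices taken mod 7.
Σ = (-76) + (-40) + (-9) + (-99) + (-59) + (8) + (-12) = -287
Signed area = Σ/2 = -143.5 (negative ⇒ clockwise traversal).

-143.5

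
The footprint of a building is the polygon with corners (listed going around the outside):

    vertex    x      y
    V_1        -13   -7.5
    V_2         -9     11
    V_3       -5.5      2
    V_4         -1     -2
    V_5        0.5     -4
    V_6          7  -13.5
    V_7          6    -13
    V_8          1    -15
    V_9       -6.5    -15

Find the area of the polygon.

Apply the shoelace (surveyor's) formula: 2A = Σ (x_i·y_{i+1} − x_{i+1}·y_i), indices taken mod 9.
Σ = (-210.5) + (42.5) + (13) + (5) + (21.25) + (-10) + (-77) + (-112.5) + (-146.25) = -474.5
Area = |Σ|/2 = 237.25.

237.25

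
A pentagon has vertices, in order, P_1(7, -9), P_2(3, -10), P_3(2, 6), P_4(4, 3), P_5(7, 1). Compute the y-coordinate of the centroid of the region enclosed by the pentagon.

Apply the shoelace formula. First the cross-terms c_i = x_i·y_{i+1} − x_{i+1}·y_i:
  -43, 38, -18, -17, -70  ⇒  2A = -110, A = -55.
Then Σ (y_i + y_{i+1})·c_i = 995, so ȳ = 995 / (6·(-55)) = -199/66.

-199/66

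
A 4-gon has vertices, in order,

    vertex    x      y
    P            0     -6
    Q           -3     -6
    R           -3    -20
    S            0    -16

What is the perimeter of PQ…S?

|PQ| = √((-3)² + (0)²) = √9 = 3
|QR| = √((0)² + (-14)²) = √196 = 14
|RS| = √((3)² + (4)²) = √25 = 5
|SP| = √((0)² + (10)²) = √100 = 10
Perimeter = 3 + 14 + 5 + 10 = 32.

32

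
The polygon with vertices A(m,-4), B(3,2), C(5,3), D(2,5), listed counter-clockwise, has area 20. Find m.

-6

Write out the shoelace sum; only the two edges meeting at A involve m:
2·Area = [(2·(-4) − m·5) + (m·2 − 3·(-4))] + 18
       = -3·m + 22 = 40
⇒ m = -6.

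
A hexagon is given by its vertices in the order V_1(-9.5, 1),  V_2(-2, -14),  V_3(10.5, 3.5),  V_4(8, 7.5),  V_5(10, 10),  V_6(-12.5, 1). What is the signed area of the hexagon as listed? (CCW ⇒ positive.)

231.375

Apply the surveyor's formula: 2A = Σ (x_i·y_{i+1} − x_{i+1}·y_i), indices taken mod 6.
Σ = (135) + (140) + (50.75) + (5) + (135) + (-3) = 462.75
Signed area = Σ/2 = 231.375 (positive ⇒ counter-clockwise traversal).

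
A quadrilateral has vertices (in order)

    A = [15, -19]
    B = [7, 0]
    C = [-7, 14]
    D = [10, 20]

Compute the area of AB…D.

269.5

Apply the shoelace (surveyor's) formula: 2A = Σ (x_i·y_{i+1} − x_{i+1}·y_i), indices taken mod 4.
Σ = (133) + (98) + (-280) + (-490) = -539
Area = |Σ|/2 = 269.5.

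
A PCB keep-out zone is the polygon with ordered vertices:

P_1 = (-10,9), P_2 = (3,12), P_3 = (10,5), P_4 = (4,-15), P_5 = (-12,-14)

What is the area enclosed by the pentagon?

453

Σ = (-147) + (-105) + (-170) + (-236) + (-248) = -906
Area = |Σ|/2 = 453.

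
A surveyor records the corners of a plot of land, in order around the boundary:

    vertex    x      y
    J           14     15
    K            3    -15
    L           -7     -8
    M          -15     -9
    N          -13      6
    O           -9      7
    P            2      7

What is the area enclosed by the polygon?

415

Apply the shoelace formula: 2A = Σ (x_i·y_{i+1} − x_{i+1}·y_i), indices taken mod 7.
J→K: (14)(-15) − (3)(15) = -255
K→L: (3)(-8) − (-7)(-15) = -129
L→M: (-7)(-9) − (-15)(-8) = -57
M→N: (-15)(6) − (-13)(-9) = -207
N→O: (-13)(7) − (-9)(6) = -37
O→P: (-9)(7) − (2)(7) = -77
P→J: (2)(15) − (14)(7) = -68
Σ = -830
Area = |Σ|/2 = 415.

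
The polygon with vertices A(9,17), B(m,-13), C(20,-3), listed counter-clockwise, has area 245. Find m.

1

Write out the shoelace sum; only the two edges meeting at B involve m:
2·Area = [(9·(-13) − m·17) + (m·(-3) − 20·(-13))] + 367
       = -20·m + 510 = 490
⇒ m = 1.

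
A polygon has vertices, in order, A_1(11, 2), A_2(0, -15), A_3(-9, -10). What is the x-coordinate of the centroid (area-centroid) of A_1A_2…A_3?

2/3

Apply the shoelace formula. First the cross-terms c_i = x_i·y_{i+1} − x_{i+1}·y_i:
  -165, -135, 92  ⇒  2A = -208, A = -104.
Then Σ (x_i + x_{i+1})·c_i = -416, so x̄ = -416 / (6·(-104)) = 2/3.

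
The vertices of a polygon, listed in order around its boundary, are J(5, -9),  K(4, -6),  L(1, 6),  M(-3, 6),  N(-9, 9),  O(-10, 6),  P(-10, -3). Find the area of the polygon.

Apply the shoelace formula: 2A = Σ (x_i·y_{i+1} − x_{i+1}·y_i), indices taken mod 7.
Cross-terms: 6, 30, 24, 27, 36, 90, 105  ⇒  Σ = 318
Area = |Σ|/2 = 159.

159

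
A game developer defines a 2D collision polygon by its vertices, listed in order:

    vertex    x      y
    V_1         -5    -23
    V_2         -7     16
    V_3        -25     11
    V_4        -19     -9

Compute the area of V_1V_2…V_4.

Cross-terms: -241, 323, 434, 392  ⇒  Σ = 908
Area = |Σ|/2 = 454.

454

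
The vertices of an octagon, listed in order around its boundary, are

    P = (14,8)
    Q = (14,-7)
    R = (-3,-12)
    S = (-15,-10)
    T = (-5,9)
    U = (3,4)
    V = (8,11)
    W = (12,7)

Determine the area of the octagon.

429

Apply the shoelace (surveyor's) formula: 2A = Σ (x_i·y_{i+1} − x_{i+1}·y_i), indices taken mod 8.
Σ = (-210) + (-189) + (-150) + (-185) + (-47) + (1) + (-76) + (-2) = -858
Area = |Σ|/2 = 429.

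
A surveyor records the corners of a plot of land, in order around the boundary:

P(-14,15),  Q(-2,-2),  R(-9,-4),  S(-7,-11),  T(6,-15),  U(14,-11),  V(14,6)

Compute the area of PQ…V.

Apply the surveyor's formula: 2A = Σ (x_i·y_{i+1} − x_{i+1}·y_i), indices taken mod 7.
P→Q: (-14)(-2) − (-2)(15) = 58
Q→R: (-2)(-4) − (-9)(-2) = -10
R→S: (-9)(-11) − (-7)(-4) = 71
S→T: (-7)(-15) − (6)(-11) = 171
T→U: (6)(-11) − (14)(-15) = 144
U→V: (14)(6) − (14)(-11) = 238
V→P: (14)(15) − (-14)(6) = 294
Σ = 966
Area = |Σ|/2 = 483.

483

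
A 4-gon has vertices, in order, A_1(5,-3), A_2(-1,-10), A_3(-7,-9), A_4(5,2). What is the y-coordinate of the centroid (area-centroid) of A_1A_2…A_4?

-46/9

Apply Gauss's area formula. First the cross-terms c_i = x_i·y_{i+1} − x_{i+1}·y_i:
  -53, -61, 31, -25  ⇒  2A = -108, A = -54.
Then Σ (y_i + y_{i+1})·c_i = 1656, so ȳ = 1656 / (6·(-54)) = -46/9.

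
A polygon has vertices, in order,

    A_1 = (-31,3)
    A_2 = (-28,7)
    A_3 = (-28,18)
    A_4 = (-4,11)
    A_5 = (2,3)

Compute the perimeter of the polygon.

|A_1A_2| = √((3)² + (4)²) = √25 = 5
|A_2A_3| = √((0)² + (11)²) = √121 = 11
|A_3A_4| = √((24)² + (-7)²) = √625 = 25
|A_4A_5| = √((6)² + (-8)²) = √100 = 10
|A_5A_1| = √((-33)² + (0)²) = √1089 = 33
Perimeter = 5 + 11 + 25 + 10 + 33 = 84.

84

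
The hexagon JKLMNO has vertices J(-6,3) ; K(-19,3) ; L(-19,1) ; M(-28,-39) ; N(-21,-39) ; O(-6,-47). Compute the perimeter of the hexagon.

130

|JK| = √((-13)² + (0)²) = √169 = 13
|KL| = √((0)² + (-2)²) = √4 = 2
|LM| = √((-9)² + (-40)²) = √1681 = 41
|MN| = √((7)² + (0)²) = √49 = 7
|NO| = √((15)² + (-8)²) = √289 = 17
|OJ| = √((0)² + (50)²) = √2500 = 50
Perimeter = 13 + 2 + 41 + 7 + 17 + 50 = 130.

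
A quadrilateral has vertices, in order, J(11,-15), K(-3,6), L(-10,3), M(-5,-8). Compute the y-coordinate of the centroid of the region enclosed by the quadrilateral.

-659/165

Apply the shoelace (surveyor's) formula. First the cross-terms c_i = x_i·y_{i+1} − x_{i+1}·y_i:
  21, 51, 95, 163  ⇒  2A = 330, A = 165.
Then Σ (y_i + y_{i+1})·c_i = -3954, so ȳ = -3954 / (6·165) = -659/165.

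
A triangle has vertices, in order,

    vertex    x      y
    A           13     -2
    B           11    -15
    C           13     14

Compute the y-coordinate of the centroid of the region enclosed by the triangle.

Apply the surveyor's formula. First the cross-terms c_i = x_i·y_{i+1} − x_{i+1}·y_i:
  -173, 349, -208  ⇒  2A = -32, A = -16.
Then Σ (y_i + y_{i+1})·c_i = 96, so ȳ = 96 / (6·(-16)) = -1.

-1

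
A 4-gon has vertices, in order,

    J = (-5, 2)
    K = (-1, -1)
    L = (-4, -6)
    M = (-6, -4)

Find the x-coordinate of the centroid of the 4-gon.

Apply the shoelace (surveyor's) formula. First the cross-terms c_i = x_i·y_{i+1} − x_{i+1}·y_i:
  7, 2, -20, -32  ⇒  2A = -43, A = -21.5.
Then Σ (x_i + x_{i+1})·c_i = 500, so x̄ = 500 / (6·(-21.5)) = -500/129.

-500/129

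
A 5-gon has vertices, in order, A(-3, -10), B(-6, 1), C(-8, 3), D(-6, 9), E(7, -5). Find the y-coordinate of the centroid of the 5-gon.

Apply Gauss's area formula. First the cross-terms c_i = x_i·y_{i+1} − x_{i+1}·y_i:
  -63, -10, -54, -33, -85  ⇒  2A = -245, A = -122.5.
Then Σ (y_i + y_{i+1})·c_i = 1022, so ȳ = 1022 / (6·(-122.5)) = -146/105.

-146/105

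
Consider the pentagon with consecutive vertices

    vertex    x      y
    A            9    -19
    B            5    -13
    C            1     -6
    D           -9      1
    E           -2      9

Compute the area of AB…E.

Apply the shoelace formula: 2A = Σ (x_i·y_{i+1} − x_{i+1}·y_i), indices taken mod 5.
A→B: (9)(-13) − (5)(-19) = -22
B→C: (5)(-6) − (1)(-13) = -17
C→D: (1)(1) − (-9)(-6) = -53
D→E: (-9)(9) − (-2)(1) = -79
E→A: (-2)(-19) − (9)(9) = -43
Σ = -214
Area = |Σ|/2 = 107.

107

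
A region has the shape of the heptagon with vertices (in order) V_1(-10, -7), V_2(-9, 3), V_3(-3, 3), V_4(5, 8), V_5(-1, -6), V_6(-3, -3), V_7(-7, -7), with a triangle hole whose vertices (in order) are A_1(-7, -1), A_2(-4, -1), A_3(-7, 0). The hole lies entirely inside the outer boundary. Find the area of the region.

102.5

Outer boundary:
Apply Gauss's area formula: 2A = Σ (x_i·y_{i+1} − x_{i+1}·y_i), indices taken mod 7.
Σ = (-93) + (-18) + (-39) + (-22) + (-15) + (0) + (-21) = -208
Area = |Σ|/2 = 104.
Hole:
Σ = (3) + (-7) + (7) = 3
Area = |Σ|/2 = 1.5.
Net area = 104 − 1.5 = 102.5.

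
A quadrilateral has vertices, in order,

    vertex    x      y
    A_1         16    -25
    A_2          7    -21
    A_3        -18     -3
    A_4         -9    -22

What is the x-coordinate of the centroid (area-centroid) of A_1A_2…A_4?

-873/193

Apply the shoelace formula. First the cross-terms c_i = x_i·y_{i+1} − x_{i+1}·y_i:
  -161, -399, 369, 577  ⇒  2A = 386, A = 193.
Then Σ (x_i + x_{i+1})·c_i = -5238, so x̄ = -5238 / (6·193) = -873/193.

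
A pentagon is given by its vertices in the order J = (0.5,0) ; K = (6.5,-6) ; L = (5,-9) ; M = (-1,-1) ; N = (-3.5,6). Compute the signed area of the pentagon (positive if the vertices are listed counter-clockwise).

Apply the shoelace (surveyor's) formula: 2A = Σ (x_i·y_{i+1} − x_{i+1}·y_i), indices taken mod 5.
Σ = (-3) + (-28.5) + (-14) + (-9.5) + (-3) = -58
Signed area = Σ/2 = -29 (negative ⇒ clockwise traversal).

-29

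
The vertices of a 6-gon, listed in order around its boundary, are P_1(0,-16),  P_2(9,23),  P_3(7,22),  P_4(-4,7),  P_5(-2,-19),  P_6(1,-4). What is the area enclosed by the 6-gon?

209.5

Apply the shoelace formula: 2A = Σ (x_i·y_{i+1} − x_{i+1}·y_i), indices taken mod 6.
Σ = (144) + (37) + (137) + (90) + (27) + (-16) = 419
Area = |Σ|/2 = 209.5.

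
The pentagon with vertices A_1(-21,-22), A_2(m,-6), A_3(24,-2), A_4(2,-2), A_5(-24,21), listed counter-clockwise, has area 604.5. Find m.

1

Write out the shoelace sum; only the two edges meeting at A_2 involve m:
2·Area = [((-21)·(-6) − m·(-22)) + (m·(-2) − 24·(-6))] + 919
       = 20·m + 1189 = 1209
⇒ m = 1.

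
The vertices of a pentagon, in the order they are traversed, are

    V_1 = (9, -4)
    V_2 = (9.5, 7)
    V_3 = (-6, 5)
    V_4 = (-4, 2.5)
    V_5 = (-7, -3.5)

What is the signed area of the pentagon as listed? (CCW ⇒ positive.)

Σ = (101) + (89.5) + (5) + (31.5) + (59.5) = 286.5
Signed area = Σ/2 = 143.25 (positive ⇒ counter-clockwise traversal).

143.25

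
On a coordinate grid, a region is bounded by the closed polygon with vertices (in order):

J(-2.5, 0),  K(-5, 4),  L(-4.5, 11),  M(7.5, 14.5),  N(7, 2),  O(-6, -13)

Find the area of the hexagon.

196.375

Apply the shoelace formula: 2A = Σ (x_i·y_{i+1} − x_{i+1}·y_i), indices taken mod 6.
Cross-terms: -10, -37, -147.75, -86.5, -79, -32.5  ⇒  Σ = -392.75
Area = |Σ|/2 = 196.375.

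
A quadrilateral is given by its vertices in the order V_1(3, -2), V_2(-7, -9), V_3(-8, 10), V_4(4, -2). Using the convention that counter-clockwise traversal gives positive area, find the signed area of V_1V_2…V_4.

-104.5

Apply Gauss's area formula: 2A = Σ (x_i·y_{i+1} − x_{i+1}·y_i), indices taken mod 4.
Cross-terms: -41, -142, -24, -2  ⇒  Σ = -209
Signed area = Σ/2 = -104.5 (negative ⇒ clockwise traversal).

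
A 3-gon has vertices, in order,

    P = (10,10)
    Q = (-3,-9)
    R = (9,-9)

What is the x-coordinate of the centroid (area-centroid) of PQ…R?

16/3

Apply the surveyor's formula. First the cross-terms c_i = x_i·y_{i+1} − x_{i+1}·y_i:
  -60, 108, 180  ⇒  2A = 228, A = 114.
Then Σ (x_i + x_{i+1})·c_i = 3648, so x̄ = 3648 / (6·114) = 16/3.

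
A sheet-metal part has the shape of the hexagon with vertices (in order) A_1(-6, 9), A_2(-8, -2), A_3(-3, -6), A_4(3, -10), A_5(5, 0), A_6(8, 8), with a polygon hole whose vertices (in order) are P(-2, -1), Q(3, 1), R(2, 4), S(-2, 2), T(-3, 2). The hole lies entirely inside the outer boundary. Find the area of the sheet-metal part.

176

Outer boundary:
Apply Gauss's area formula: 2A = Σ (x_i·y_{i+1} − x_{i+1}·y_i), indices taken mod 6.
Σ = (84) + (42) + (48) + (50) + (40) + (120) = 384
Area = |Σ|/2 = 192.
Hole:
Apply the shoelace (surveyor's) formula: 2A = Σ (x_i·y_{i+1} − x_{i+1}·y_i), indices taken mod 5.
Σ = (1) + (10) + (12) + (2) + (7) = 32
Area = |Σ|/2 = 16.
Net area = 192 − 16 = 176.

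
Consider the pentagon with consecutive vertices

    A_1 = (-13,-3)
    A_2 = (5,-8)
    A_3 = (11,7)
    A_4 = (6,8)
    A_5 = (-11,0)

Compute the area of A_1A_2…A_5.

204.5

Apply Gauss's area formula: 2A = Σ (x_i·y_{i+1} − x_{i+1}·y_i), indices taken mod 5.
A_1→A_2: (-13)(-8) − (5)(-3) = 119
A_2→A_3: (5)(7) − (11)(-8) = 123
A_3→A_4: (11)(8) − (6)(7) = 46
A_4→A_5: (6)(0) − (-11)(8) = 88
A_5→A_1: (-11)(-3) − (-13)(0) = 33
Σ = 409
Area = |Σ|/2 = 204.5.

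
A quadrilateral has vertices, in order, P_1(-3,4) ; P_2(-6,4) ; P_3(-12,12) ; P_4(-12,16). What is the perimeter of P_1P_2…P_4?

32

|P_1P_2| = √((-3)² + (0)²) = √9 = 3
|P_2P_3| = √((-6)² + (8)²) = √100 = 10
|P_3P_4| = √((0)² + (4)²) = √16 = 4
|P_4P_1| = √((9)² + (-12)²) = √225 = 15
Perimeter = 3 + 10 + 4 + 15 = 32.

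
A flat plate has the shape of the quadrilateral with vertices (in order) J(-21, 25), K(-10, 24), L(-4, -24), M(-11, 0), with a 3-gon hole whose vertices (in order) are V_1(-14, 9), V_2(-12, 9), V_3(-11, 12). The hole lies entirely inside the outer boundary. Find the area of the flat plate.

Outer boundary:
J→K: (-21)(24) − (-10)(25) = -254
K→L: (-10)(-24) − (-4)(24) = 336
L→M: (-4)(0) − (-11)(-24) = -264
M→J: (-11)(25) − (-21)(0) = -275
Σ = -457
Area = |Σ|/2 = 228.5.
Hole:
Apply the surveyor's formula: 2A = Σ (x_i·y_{i+1} − x_{i+1}·y_i), indices taken mod 3.
V_1→V_2: (-14)(9) − (-12)(9) = -18
V_2→V_3: (-12)(12) − (-11)(9) = -45
V_3→V_1: (-11)(9) − (-14)(12) = 69
Σ = 6
Area = |Σ|/2 = 3.
Net area = 228.5 − 3 = 225.5.

225.5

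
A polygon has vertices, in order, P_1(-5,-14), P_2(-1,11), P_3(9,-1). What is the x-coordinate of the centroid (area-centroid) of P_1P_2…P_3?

1

Apply the shoelace (surveyor's) formula. First the cross-terms c_i = x_i·y_{i+1} − x_{i+1}·y_i:
  -69, -98, -131  ⇒  2A = -298, A = -149.
Then Σ (x_i + x_{i+1})·c_i = -894, so x̄ = -894 / (6·(-149)) = 1.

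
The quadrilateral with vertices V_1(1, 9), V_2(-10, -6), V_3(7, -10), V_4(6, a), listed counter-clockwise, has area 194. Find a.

Write out the shoelace sum; only the two edges meeting at V_4 involve a:
2·Area = [(7·a − 6·(-10)) + (6·9 − 1·a)] + 226
       = 6·a + 340 = 388
⇒ a = 8.

8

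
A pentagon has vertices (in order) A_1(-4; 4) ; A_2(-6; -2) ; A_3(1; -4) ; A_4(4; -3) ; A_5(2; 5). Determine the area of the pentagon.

62.5

Σ = (32) + (26) + (13) + (26) + (28) = 125
Area = |Σ|/2 = 62.5.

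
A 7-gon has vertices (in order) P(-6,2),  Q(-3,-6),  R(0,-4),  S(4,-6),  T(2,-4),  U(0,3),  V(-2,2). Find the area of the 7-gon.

43

Apply the shoelace (surveyor's) formula: 2A = Σ (x_i·y_{i+1} − x_{i+1}·y_i), indices taken mod 7.
Σ = (42) + (12) + (16) + (-4) + (6) + (6) + (8) = 86
Area = |Σ|/2 = 43.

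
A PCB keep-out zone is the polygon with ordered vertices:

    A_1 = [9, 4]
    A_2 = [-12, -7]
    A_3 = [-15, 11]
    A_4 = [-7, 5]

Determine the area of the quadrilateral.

161.5

A_1→A_2: (9)(-7) − (-12)(4) = -15
A_2→A_3: (-12)(11) − (-15)(-7) = -237
A_3→A_4: (-15)(5) − (-7)(11) = 2
A_4→A_1: (-7)(4) − (9)(5) = -73
Σ = -323
Area = |Σ|/2 = 161.5.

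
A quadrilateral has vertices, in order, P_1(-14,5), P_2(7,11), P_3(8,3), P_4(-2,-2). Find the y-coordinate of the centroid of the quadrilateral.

681/152

Apply Gauss's area formula. First the cross-terms c_i = x_i·y_{i+1} − x_{i+1}·y_i:
  -189, -67, -10, -38  ⇒  2A = -304, A = -152.
Then Σ (y_i + y_{i+1})·c_i = -4086, so ȳ = -4086 / (6·(-152)) = 681/152.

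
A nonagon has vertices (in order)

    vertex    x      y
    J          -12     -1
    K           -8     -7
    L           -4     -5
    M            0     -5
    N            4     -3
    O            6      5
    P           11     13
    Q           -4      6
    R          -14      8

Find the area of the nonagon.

Apply Gauss's area formula: 2A = Σ (x_i·y_{i+1} − x_{i+1}·y_i), indices taken mod 9.
Σ = (76) + (12) + (20) + (20) + (38) + (23) + (118) + (52) + (110) = 469
Area = |Σ|/2 = 234.5.

234.5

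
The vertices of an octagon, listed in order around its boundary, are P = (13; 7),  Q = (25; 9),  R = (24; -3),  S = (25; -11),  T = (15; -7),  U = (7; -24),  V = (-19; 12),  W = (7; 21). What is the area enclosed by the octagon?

969

Cross-terms: -58, -291, -189, -10, -311, -372, -483, -224  ⇒  Σ = -1938
Area = |Σ|/2 = 969.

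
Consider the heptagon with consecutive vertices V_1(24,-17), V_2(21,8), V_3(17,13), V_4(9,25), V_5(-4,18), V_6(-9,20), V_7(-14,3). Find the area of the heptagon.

878.5

Apply the surveyor's formula: 2A = Σ (x_i·y_{i+1} − x_{i+1}·y_i), indices taken mod 7.
V_1→V_2: (24)(8) − (21)(-17) = 549
V_2→V_3: (21)(13) − (17)(8) = 137
V_3→V_4: (17)(25) − (9)(13) = 308
V_4→V_5: (9)(18) − (-4)(25) = 262
V_5→V_6: (-4)(20) − (-9)(18) = 82
V_6→V_7: (-9)(3) − (-14)(20) = 253
V_7→V_1: (-14)(-17) − (24)(3) = 166
Σ = 1757
Area = |Σ|/2 = 878.5.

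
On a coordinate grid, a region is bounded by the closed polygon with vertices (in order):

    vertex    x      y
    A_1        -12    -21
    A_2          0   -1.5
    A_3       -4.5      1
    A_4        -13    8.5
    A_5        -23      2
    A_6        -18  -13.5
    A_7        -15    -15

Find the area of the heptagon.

352.25

Σ = (18) + (-6.75) + (-25.25) + (169.5) + (346.5) + (67.5) + (135) = 704.5
Area = |Σ|/2 = 352.25.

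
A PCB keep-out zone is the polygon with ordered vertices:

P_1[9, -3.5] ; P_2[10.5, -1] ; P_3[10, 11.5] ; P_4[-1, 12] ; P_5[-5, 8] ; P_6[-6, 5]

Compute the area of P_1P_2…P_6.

Σ = (27.75) + (130.75) + (131.5) + (52) + (23) + (-24) = 341
Area = |Σ|/2 = 170.5.

170.5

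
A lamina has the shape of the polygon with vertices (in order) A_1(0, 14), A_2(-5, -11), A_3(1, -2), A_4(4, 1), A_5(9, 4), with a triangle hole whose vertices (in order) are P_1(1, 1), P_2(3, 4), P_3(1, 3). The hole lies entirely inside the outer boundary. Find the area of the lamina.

114.5

Outer boundary:
Apply the shoelace (surveyor's) formula: 2A = Σ (x_i·y_{i+1} − x_{i+1}·y_i), indices taken mod 5.
Σ = (70) + (21) + (9) + (7) + (126) = 233
Area = |Σ|/2 = 116.5.
Hole:
Apply the shoelace (surveyor's) formula: 2A = Σ (x_i·y_{i+1} − x_{i+1}·y_i), indices taken mod 3.
Cross-terms: 1, 5, -2  ⇒  Σ = 4
Area = |Σ|/2 = 2.
Net area = 116.5 − 2 = 114.5.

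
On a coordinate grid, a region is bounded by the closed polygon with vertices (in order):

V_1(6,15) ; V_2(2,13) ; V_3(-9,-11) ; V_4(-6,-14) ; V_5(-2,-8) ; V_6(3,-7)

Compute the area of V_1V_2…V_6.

V_1→V_2: (6)(13) − (2)(15) = 48
V_2→V_3: (2)(-11) − (-9)(13) = 95
V_3→V_4: (-9)(-14) − (-6)(-11) = 60
V_4→V_5: (-6)(-8) − (-2)(-14) = 20
V_5→V_6: (-2)(-7) − (3)(-8) = 38
V_6→V_1: (3)(15) − (6)(-7) = 87
Σ = 348
Area = |Σ|/2 = 174.

174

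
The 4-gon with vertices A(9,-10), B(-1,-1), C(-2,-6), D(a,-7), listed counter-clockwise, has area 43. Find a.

Write out the shoelace sum; only the two edges meeting at D involve a:
2·Area = [((-2)·(-7) − a·(-6)) + (a·(-10) − 9·(-7))] + -15
       = -4·a + 62 = 86
⇒ a = -6.

-6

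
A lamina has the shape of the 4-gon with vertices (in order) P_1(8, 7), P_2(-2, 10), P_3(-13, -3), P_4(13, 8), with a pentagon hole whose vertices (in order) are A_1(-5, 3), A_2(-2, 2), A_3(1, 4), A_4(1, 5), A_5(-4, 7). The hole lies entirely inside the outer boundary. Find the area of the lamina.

77.5

Outer boundary:
Σ = (94) + (136) + (-65) + (27) = 192
Area = |Σ|/2 = 96.
Hole:
Σ = (-4) + (-10) + (1) + (27) + (23) = 37
Area = |Σ|/2 = 18.5.
Net area = 96 − 18.5 = 77.5.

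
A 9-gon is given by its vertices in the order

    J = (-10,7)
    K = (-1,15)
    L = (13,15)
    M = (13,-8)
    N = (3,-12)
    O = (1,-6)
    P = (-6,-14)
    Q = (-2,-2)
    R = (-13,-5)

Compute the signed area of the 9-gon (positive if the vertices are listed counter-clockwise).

-506.5

Apply the shoelace formula: 2A = Σ (x_i·y_{i+1} − x_{i+1}·y_i), indices taken mod 9.
Cross-terms: -143, -210, -299, -132, -6, -50, -16, -16, -141  ⇒  Σ = -1013
Signed area = Σ/2 = -506.5 (negative ⇒ clockwise traversal).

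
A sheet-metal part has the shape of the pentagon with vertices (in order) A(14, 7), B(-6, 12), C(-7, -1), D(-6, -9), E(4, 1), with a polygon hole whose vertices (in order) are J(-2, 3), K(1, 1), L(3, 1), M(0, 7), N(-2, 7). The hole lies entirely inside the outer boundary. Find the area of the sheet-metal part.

182.5

Outer boundary:
Cross-terms: 210, 90, 57, 30, 14  ⇒  Σ = 401
Area = |Σ|/2 = 200.5.
Hole:
Apply the shoelace (surveyor's) formula: 2A = Σ (x_i·y_{i+1} − x_{i+1}·y_i), indices taken mod 5.
Σ = (-5) + (-2) + (21) + (14) + (8) = 36
Area = |Σ|/2 = 18.
Net area = 200.5 − 18 = 182.5.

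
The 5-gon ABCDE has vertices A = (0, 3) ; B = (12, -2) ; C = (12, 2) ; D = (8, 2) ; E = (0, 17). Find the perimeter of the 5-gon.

52

|AB| = √((12)² + (-5)²) = √169 = 13
|BC| = √((0)² + (4)²) = √16 = 4
|CD| = √((-4)² + (0)²) = √16 = 4
|DE| = √((-8)² + (15)²) = √289 = 17
|EA| = √((0)² + (-14)²) = √196 = 14
Perimeter = 13 + 4 + 4 + 17 + 14 = 52.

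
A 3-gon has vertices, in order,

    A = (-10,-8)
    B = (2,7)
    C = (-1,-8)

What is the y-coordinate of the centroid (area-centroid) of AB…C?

Apply the surveyor's formula. First the cross-terms c_i = x_i·y_{i+1} − x_{i+1}·y_i:
  -54, -9, -72  ⇒  2A = -135, A = -67.5.
Then Σ (y_i + y_{i+1})·c_i = 1215, so ȳ = 1215 / (6·(-67.5)) = -3.

-3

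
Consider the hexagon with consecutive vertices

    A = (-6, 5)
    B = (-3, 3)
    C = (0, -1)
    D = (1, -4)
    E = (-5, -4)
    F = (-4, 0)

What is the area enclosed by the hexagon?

29.5

Apply Gauss's area formula: 2A = Σ (x_i·y_{i+1} − x_{i+1}·y_i), indices taken mod 6.
A→B: (-6)(3) − (-3)(5) = -3
B→C: (-3)(-1) − (0)(3) = 3
C→D: (0)(-4) − (1)(-1) = 1
D→E: (1)(-4) − (-5)(-4) = -24
E→F: (-5)(0) − (-4)(-4) = -16
F→A: (-4)(5) − (-6)(0) = -20
Σ = -59
Area = |Σ|/2 = 29.5.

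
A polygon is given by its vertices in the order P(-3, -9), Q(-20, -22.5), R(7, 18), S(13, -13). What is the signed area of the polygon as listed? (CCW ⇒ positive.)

-398

Apply the shoelace formula: 2A = Σ (x_i·y_{i+1} − x_{i+1}·y_i), indices taken mod 4.
Σ = (-112.5) + (-202.5) + (-325) + (-156) = -796
Signed area = Σ/2 = -398 (negative ⇒ clockwise traversal).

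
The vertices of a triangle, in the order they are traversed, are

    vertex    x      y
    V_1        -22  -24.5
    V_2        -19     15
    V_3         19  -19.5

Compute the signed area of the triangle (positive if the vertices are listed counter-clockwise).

-802.25

Apply the surveyor's formula: 2A = Σ (x_i·y_{i+1} − x_{i+1}·y_i), indices taken mod 3.
Σ = (-795.5) + (85.5) + (-894.5) = -1604.5
Signed area = Σ/2 = -802.25 (negative ⇒ clockwise traversal).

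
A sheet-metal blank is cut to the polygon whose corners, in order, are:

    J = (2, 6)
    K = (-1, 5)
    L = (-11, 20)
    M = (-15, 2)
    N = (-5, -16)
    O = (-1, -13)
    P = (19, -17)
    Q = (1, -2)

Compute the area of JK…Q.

Cross-terms: 16, 35, 278, 250, 49, 264, -21, 10  ⇒  Σ = 881
Area = |Σ|/2 = 440.5.

440.5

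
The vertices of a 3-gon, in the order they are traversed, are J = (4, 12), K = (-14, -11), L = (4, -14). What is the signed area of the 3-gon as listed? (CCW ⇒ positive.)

234

Apply the shoelace (surveyor's) formula: 2A = Σ (x_i·y_{i+1} − x_{i+1}·y_i), indices taken mod 3.
J→K: (4)(-11) − (-14)(12) = 124
K→L: (-14)(-14) − (4)(-11) = 240
L→J: (4)(12) − (4)(-14) = 104
Σ = 468
Signed area = Σ/2 = 234 (positive ⇒ counter-clockwise traversal).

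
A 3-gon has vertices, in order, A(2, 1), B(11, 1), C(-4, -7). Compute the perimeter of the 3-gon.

|AB| = √((9)² + (0)²) = √81 = 9
|BC| = √((-15)² + (-8)²) = √289 = 17
|CA| = √((6)² + (8)²) = √100 = 10
Perimeter = 9 + 17 + 10 = 36.

36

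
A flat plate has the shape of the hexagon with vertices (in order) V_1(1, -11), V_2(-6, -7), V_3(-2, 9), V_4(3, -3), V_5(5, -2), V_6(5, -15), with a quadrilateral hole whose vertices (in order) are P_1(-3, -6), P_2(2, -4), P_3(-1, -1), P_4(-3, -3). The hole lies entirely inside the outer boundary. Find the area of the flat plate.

115.5

Outer boundary:
Apply the shoelace formula: 2A = Σ (x_i·y_{i+1} − x_{i+1}·y_i), indices taken mod 6.
Cross-terms: -73, -68, -21, 9, -65, -40  ⇒  Σ = -258
Area = |Σ|/2 = 129.
Hole:
Apply the shoelace formula: 2A = Σ (x_i·y_{i+1} − x_{i+1}·y_i), indices taken mod 4.
Σ = (24) + (-6) + (0) + (9) = 27
Area = |Σ|/2 = 13.5.
Net area = 129 − 13.5 = 115.5.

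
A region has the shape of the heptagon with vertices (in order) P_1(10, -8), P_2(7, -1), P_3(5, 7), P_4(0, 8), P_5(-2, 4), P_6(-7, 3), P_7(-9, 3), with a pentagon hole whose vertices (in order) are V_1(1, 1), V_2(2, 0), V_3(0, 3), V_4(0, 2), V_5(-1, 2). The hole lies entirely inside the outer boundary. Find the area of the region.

Outer boundary:
Apply the shoelace (surveyor's) formula: 2A = Σ (x_i·y_{i+1} − x_{i+1}·y_i), indices taken mod 7.
Σ = (46) + (54) + (40) + (16) + (22) + (6) + (42) = 226
Area = |Σ|/2 = 113.
Hole:
Cross-terms: -2, 6, 0, 2, -3  ⇒  Σ = 3
Area = |Σ|/2 = 1.5.
Net area = 113 − 1.5 = 111.5.

111.5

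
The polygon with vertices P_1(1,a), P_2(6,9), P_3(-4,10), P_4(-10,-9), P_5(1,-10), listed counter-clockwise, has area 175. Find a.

The doubled signed area Σ (x_i y_{i+1} − x_{i+1} y_i) is linear in a.
With a=0 it equals 360; the coefficient of a is -5 (from the two edges through P_1).
So -5·a + 360 = 2·175 = 350 ⇒ a = 2.

2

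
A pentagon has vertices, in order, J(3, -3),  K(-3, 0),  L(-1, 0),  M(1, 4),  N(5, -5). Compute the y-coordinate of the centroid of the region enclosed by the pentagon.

Apply the shoelace formula. First the cross-terms c_i = x_i·y_{i+1} − x_{i+1}·y_i:
  -9, 0, -4, -25, 0  ⇒  2A = -38, A = -19.
Then Σ (y_i + y_{i+1})·c_i = 36, so ȳ = 36 / (6·(-19)) = -6/19.

-6/19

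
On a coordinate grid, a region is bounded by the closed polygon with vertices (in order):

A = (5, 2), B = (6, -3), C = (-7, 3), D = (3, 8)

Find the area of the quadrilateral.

64.5

Apply the shoelace (surveyor's) formula: 2A = Σ (x_i·y_{i+1} − x_{i+1}·y_i), indices taken mod 4.
A→B: (5)(-3) − (6)(2) = -27
B→C: (6)(3) − (-7)(-3) = -3
C→D: (-7)(8) − (3)(3) = -65
D→A: (3)(2) − (5)(8) = -34
Σ = -129
Area = |Σ|/2 = 64.5.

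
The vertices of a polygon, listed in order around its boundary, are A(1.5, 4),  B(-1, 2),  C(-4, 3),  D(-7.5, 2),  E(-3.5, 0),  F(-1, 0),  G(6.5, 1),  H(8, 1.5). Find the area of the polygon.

Σ = (7) + (5) + (14.5) + (7) + (0) + (-1) + (1.75) + (29.75) = 64
Area = |Σ|/2 = 32.

32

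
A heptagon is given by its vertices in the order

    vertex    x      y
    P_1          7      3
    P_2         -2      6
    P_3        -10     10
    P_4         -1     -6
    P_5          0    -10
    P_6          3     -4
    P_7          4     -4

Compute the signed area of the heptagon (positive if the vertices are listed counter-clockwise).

Apply the shoelace formula: 2A = Σ (x_i·y_{i+1} − x_{i+1}·y_i), indices taken mod 7.
Cross-terms: 48, 40, 70, 10, 30, 4, 40  ⇒  Σ = 242
Signed area = Σ/2 = 121 (positive ⇒ counter-clockwise traversal).

121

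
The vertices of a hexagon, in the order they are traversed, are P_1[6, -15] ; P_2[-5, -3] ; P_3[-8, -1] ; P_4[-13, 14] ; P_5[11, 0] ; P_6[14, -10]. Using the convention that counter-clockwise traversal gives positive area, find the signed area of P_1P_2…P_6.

Apply Gauss's area formula: 2A = Σ (x_i·y_{i+1} − x_{i+1}·y_i), indices taken mod 6.
P_1→P_2: (6)(-3) − (-5)(-15) = -93
P_2→P_3: (-5)(-1) − (-8)(-3) = -19
P_3→P_4: (-8)(14) − (-13)(-1) = -125
P_4→P_5: (-13)(0) − (11)(14) = -154
P_5→P_6: (11)(-10) − (14)(0) = -110
P_6→P_1: (14)(-15) − (6)(-10) = -150
Σ = -651
Signed area = Σ/2 = -325.5 (negative ⇒ clockwise traversal).

-325.5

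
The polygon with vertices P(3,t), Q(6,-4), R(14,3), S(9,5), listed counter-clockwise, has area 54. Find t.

6

The doubled signed area Σ (x_i y_{i+1} − x_{i+1} y_i) is linear in t.
With t=0 it equals 90; the coefficient of t is 3 (from the two edges through P).
So 3·t + 90 = 2·54 = 108 ⇒ t = 6.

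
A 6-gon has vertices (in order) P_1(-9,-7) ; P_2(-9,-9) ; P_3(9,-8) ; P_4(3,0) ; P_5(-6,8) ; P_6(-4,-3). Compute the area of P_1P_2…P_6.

135

Σ = (18) + (153) + (24) + (24) + (50) + (1) = 270
Area = |Σ|/2 = 135.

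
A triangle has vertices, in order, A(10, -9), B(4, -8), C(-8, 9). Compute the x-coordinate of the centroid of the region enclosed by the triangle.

2

Apply the shoelace (surveyor's) formula. First the cross-terms c_i = x_i·y_{i+1} − x_{i+1}·y_i:
  -44, -28, -18  ⇒  2A = -90, A = -45.
Then Σ (x_i + x_{i+1})·c_i = -540, so x̄ = -540 / (6·(-45)) = 2.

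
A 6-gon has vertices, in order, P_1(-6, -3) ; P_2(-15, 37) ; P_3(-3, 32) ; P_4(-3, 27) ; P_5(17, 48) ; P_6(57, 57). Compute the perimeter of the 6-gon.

|P_1P_2| = √((-9)² + (40)²) = √1681 = 41
|P_2P_3| = √((12)² + (-5)²) = √169 = 13
|P_3P_4| = √((0)² + (-5)²) = √25 = 5
|P_4P_5| = √((20)² + (21)²) = √841 = 29
|P_5P_6| = √((40)² + (9)²) = √1681 = 41
|P_6P_1| = √((-63)² + (-60)²) = √7569 = 87
Perimeter = 41 + 13 + 5 + 29 + 41 + 87 = 216.

216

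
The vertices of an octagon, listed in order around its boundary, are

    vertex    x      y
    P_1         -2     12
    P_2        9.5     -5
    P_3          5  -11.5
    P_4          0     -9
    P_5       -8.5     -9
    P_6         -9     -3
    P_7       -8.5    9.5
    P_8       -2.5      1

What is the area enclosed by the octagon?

Apply the surveyor's formula: 2A = Σ (x_i·y_{i+1} − x_{i+1}·y_i), indices taken mod 8.
P_1→P_2: (-2)(-5) − (9.5)(12) = -104
P_2→P_3: (9.5)(-11.5) − (5)(-5) = -84.25
P_3→P_4: (5)(-9) − (0)(-11.5) = -45
P_4→P_5: (0)(-9) − (-8.5)(-9) = -76.5
P_5→P_6: (-8.5)(-3) − (-9)(-9) = -55.5
P_6→P_7: (-9)(9.5) − (-8.5)(-3) = -111
P_7→P_8: (-8.5)(1) − (-2.5)(9.5) = 15.25
P_8→P_1: (-2.5)(12) − (-2)(1) = -28
Σ = -489
Area = |Σ|/2 = 244.5.

244.5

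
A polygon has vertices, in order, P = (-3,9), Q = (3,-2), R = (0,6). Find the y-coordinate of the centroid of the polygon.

Apply the shoelace (surveyor's) formula. First the cross-terms c_i = x_i·y_{i+1} − x_{i+1}·y_i:
  -21, 18, 18  ⇒  2A = 15, A = 7.5.
Then Σ (y_i + y_{i+1})·c_i = 195, so ȳ = 195 / (6·7.5) = 13/3.

13/3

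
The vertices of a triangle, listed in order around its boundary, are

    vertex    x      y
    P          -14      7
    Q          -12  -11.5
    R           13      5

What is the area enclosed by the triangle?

247.75

Apply the shoelace formula: 2A = Σ (x_i·y_{i+1} − x_{i+1}·y_i), indices taken mod 3.
Σ = (245) + (89.5) + (161) = 495.5
Area = |Σ|/2 = 247.75.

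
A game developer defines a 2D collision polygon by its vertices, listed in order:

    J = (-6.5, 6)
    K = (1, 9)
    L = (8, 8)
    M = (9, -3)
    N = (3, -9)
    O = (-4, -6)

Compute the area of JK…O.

206.75

Cross-terms: -64.5, -64, -96, -72, -54, -63  ⇒  Σ = -413.5
Area = |Σ|/2 = 206.75.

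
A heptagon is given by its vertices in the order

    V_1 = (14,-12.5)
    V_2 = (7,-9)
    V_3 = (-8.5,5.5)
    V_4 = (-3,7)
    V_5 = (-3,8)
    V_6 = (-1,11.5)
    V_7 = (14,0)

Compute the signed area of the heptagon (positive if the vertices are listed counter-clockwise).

V_1→V_2: (14)(-9) − (7)(-12.5) = -38.5
V_2→V_3: (7)(5.5) − (-8.5)(-9) = -38
V_3→V_4: (-8.5)(7) − (-3)(5.5) = -43
V_4→V_5: (-3)(8) − (-3)(7) = -3
V_5→V_6: (-3)(11.5) − (-1)(8) = -26.5
V_6→V_7: (-1)(0) − (14)(11.5) = -161
V_7→V_1: (14)(-12.5) − (14)(0) = -175
Σ = -485
Signed area = Σ/2 = -242.5 (negative ⇒ clockwise traversal).

-242.5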